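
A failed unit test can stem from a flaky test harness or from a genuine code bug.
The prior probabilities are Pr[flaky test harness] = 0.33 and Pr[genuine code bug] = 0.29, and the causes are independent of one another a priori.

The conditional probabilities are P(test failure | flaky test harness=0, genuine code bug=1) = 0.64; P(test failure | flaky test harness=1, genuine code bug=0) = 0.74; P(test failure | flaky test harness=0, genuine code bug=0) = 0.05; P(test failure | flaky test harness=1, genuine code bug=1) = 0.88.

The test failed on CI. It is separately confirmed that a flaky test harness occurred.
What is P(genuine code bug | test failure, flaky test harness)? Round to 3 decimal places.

P(genuine code bug | test failure, flaky test harness) ≈ 0.327

For the numerator, keep only genuine code bug=true terms: 0.88*0.29 = 0.255200
Normalizer over all consistent configurations: 0.74*0.71 + 0.88*0.29 = 0.780600
Posterior = 0.255200 / 0.780600 ≈ 0.327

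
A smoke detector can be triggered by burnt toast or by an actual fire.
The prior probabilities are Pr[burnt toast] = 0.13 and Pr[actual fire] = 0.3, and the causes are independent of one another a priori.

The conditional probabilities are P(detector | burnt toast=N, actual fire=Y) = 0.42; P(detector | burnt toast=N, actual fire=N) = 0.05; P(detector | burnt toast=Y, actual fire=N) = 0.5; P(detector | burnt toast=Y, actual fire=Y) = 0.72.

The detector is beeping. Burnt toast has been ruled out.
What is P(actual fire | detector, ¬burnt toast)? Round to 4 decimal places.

P(detector | ¬burnt toast) = 0.05*0.7 + 0.42*0.3 = 0.035000 + 0.126000 = 0.161000
The actual fire-present share is 0.42*0.3 = 0.126000.
So P(actual fire | detector, ¬burnt toast) = 0.126000/0.161000 ≈ 0.7826.

P(actual fire | detector, ¬burnt toast) ≈ 0.7826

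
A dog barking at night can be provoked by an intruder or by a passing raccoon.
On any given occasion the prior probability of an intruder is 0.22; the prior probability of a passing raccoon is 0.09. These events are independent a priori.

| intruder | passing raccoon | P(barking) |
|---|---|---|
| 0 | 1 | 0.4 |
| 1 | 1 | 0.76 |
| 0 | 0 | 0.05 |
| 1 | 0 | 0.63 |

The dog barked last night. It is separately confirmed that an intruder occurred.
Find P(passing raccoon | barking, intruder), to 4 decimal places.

P(passing raccoon | barking, intruder) ≈ 0.1066

By total probability over both values of passing raccoon:
  P(barking | intruder) = 0.63·0.91 + 0.76·0.09
        = 0.573300 + 0.068400 = 0.641700
Keeping only the passing raccoon-present terms gives 0.068400, so
  P(passing raccoon | barking, intruder) = 0.068400 / 0.641700 ≈ 0.1066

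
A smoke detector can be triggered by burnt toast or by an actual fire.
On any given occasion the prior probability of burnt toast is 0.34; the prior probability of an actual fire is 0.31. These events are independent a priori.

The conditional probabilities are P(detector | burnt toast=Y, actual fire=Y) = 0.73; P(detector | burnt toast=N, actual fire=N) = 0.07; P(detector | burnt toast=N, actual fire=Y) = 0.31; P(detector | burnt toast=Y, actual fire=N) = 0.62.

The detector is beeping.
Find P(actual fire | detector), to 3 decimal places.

For the numerator, keep only actual fire=true terms: 0.063426 + 0.076942 = 0.140368
Denominator P(detector): 0.07*0.66*0.69 + 0.31*0.66*0.31 + 0.62*0.34*0.69 + 0.73*0.34*0.31 = 0.317698
Posterior = 0.140368 / 0.317698 ≈ 0.442

P(actual fire | detector) ≈ 0.442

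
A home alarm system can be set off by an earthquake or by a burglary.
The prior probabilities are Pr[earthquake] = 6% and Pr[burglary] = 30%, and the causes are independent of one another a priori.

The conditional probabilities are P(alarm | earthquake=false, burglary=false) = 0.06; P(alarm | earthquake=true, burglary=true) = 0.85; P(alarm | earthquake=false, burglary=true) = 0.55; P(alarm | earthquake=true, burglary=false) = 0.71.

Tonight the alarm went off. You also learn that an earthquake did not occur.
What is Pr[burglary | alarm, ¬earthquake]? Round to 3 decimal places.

P(alarm | ¬earthquake) = 0.06×0.7 + 0.55×0.3 = 0.042000 + 0.165000 = 0.207000
Restricting to configurations with burglary present: 0.55×0.3 = 0.165000.
Hence the posterior is 0.165000/0.207000 ≈ 0.797.

Pr[burglary | alarm, ¬earthquake] ≈ 0.797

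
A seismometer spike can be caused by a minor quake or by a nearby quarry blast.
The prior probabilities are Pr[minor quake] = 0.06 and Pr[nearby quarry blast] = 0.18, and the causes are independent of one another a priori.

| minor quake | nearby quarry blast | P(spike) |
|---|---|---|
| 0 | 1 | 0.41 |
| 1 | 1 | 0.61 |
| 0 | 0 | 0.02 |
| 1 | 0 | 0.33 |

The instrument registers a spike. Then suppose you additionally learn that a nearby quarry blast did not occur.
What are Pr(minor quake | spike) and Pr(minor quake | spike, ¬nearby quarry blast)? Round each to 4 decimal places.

Pr(minor quake | spike) ≈ 0.2121; Pr(minor quake | spike, ¬nearby quarry blast) ≈ 0.5130

By total probability over the 4 (minor quake, nearby quarry blast) configurations:
  P(spike) = 0.02·0.94·0.82 + 0.41·0.94·0.18 + 0.33·0.06·0.82 + 0.61·0.06·0.18
        = 0.015416 + 0.069372 + 0.016236 + 0.006588 = 0.107612
The terms with minor quake present sum to 0.022824, so
  P(minor quake | spike) = 0.022824 / 0.107612 ≈ 0.2121

Now condition on the additional information:
P(spike | ¬nearby quarry blast) = 0.02*0.94 + 0.33*0.06 = 0.018800 + 0.019800 = 0.038600
Restricting to configurations with minor quake present: 0.33*0.06 = 0.019800.
Hence the posterior is 0.019800/0.038600 ≈ 0.5130.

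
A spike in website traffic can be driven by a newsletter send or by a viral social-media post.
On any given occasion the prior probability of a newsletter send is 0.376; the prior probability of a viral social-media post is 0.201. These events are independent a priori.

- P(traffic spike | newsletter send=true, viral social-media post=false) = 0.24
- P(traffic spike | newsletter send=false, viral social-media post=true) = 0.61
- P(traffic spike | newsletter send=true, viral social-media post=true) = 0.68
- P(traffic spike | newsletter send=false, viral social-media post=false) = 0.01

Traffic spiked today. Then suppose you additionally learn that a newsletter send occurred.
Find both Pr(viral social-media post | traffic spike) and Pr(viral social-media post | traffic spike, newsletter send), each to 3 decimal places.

Pr(viral social-media post | traffic spike) ≈ 0.624; Pr(viral social-media post | traffic spike, newsletter send) ≈ 0.416

By total probability over the 4 (newsletter send, viral social-media post) configurations:
  P(traffic spike) = 0.01·0.624·0.799 + 0.61·0.624·0.201 + 0.24·0.376·0.799 + 0.68·0.376·0.201
        = 0.004986 + 0.076509 + 0.072102 + 0.051392 = 0.204989
Keeping only the viral social-media post-present terms gives 0.127901, so
  P(viral social-media post | traffic spike) = 0.127901 / 0.204989 ≈ 0.624

With the extra evidence:
Enumerate both values of viral social-media post and weight by the priors:
  P(traffic spike | newsletter send) = 0.24·0.799 + 0.68·0.201
        = 0.191760 + 0.136680 = 0.328440
Keeping only the viral social-media post-present terms gives 0.136680, so
  P(viral social-media post | traffic spike, newsletter send) = 0.136680 / 0.328440 ≈ 0.416
This is intercausal reasoning (explaining away): once newsletter send accounts for the traffic spike, viral social-media post becomes less likely.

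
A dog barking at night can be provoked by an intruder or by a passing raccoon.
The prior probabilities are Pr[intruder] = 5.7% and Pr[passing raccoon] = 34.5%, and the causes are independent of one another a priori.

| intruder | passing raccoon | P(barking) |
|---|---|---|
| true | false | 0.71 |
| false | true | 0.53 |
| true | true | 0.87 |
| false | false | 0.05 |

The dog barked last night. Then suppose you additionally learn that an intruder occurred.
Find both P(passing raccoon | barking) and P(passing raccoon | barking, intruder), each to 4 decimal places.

P(passing raccoon | barking) ≈ 0.7676; P(passing raccoon | barking, intruder) ≈ 0.3923

P(barking) = 0.05*0.943*0.655 + 0.53*0.943*0.345 + 0.71*0.057*0.655 + 0.87*0.057*0.345 = 0.030883 + 0.172428 + 0.026508 + 0.017109 = 0.246928
The passing raccoon-present share is 0.172428 + 0.017109 = 0.189537.
P(passing raccoon | barking) = 0.189537 / 0.246928 ≈ 0.7676

Now also conditioning on intruder=true:
By total probability over both values of passing raccoon:
  P(barking | intruder) = 0.71×0.655 + 0.87×0.345
        = 0.465050 + 0.300150 = 0.765200
Configurations with passing raccoon contribute 0.300150, so
  P(passing raccoon | barking, intruder) = 0.300150 / 0.765200 ≈ 0.3923
The drop from 0.7676 to 0.3923 is the explaining-away (discounting) effect.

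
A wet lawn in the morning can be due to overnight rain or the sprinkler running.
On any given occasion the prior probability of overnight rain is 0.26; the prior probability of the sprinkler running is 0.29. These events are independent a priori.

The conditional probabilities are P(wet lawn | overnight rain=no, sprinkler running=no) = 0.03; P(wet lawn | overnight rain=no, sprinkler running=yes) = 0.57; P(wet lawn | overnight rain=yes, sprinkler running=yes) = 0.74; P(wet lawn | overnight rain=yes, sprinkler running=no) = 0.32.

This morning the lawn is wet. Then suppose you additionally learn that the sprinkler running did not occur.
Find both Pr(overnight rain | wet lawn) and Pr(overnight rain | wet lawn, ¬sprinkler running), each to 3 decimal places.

Pr(overnight rain | wet lawn) ≈ 0.454; Pr(overnight rain | wet lawn, ¬sprinkler running) ≈ 0.789

P(wet lawn) = 0.03×0.74×0.71 + 0.57×0.74×0.29 + 0.32×0.26×0.71 + 0.74×0.26×0.29 = 0.015762 + 0.122322 + 0.059072 + 0.055796 = 0.252952
Restricting to configurations with overnight rain present: 0.059072 + 0.055796 = 0.114868.
Hence the posterior is 0.114868/0.252952 ≈ 0.454.

Now also conditioning on sprinkler running≠true:
Weight on overnight rain=true, given the evidence: 0.32*0.26 = 0.083200
The normalizing constant is 0.03*0.74 + 0.32*0.26 = 0.105400
P(overnight rain | wet lawn, ¬sprinkler running) = 0.083200/0.105400 ≈ 0.789
Ruling out sprinkler running raises the posterior on overnight rain — the flip side of explaining away.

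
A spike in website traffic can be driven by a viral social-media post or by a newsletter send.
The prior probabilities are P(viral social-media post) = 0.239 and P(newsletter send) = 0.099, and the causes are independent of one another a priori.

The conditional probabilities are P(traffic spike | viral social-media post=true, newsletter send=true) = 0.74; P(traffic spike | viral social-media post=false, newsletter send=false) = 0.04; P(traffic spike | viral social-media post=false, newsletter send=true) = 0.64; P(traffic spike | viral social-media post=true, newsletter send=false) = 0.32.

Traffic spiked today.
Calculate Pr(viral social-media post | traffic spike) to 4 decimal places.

Pr(viral social-media post | traffic spike) ≈ 0.5332

For the numerator, keep only viral social-media post=true terms: 0.068908 + 0.017509 = 0.086417
The normalizing constant is 0.04*0.761*0.901 + 0.64*0.761*0.099 + 0.32*0.239*0.901 + 0.74*0.239*0.099 = 0.162060
P(viral social-media post | traffic spike) = 0.086417/0.162060 ≈ 0.5332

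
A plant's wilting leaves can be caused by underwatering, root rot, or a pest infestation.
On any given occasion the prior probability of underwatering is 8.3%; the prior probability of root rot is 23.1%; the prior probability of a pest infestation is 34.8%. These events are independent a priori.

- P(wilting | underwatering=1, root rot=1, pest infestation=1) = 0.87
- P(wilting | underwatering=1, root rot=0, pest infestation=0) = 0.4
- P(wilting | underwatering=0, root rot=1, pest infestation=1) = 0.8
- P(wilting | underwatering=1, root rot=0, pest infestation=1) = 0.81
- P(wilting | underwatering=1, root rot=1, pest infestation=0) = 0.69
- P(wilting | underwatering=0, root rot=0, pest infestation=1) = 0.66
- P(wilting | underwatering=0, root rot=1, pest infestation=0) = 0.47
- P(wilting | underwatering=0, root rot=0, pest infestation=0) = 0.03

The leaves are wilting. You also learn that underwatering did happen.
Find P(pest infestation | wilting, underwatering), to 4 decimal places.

Sum P(wilting|·) weighted by the priors over the 4 (root rot, pest infestation) configurations:
  P(wilting | underwatering) = 0.4*0.769*0.652 + 0.81*0.769*0.348 + 0.69*0.231*0.652 + 0.87*0.231*0.348
        = 0.200555 + 0.216766 + 0.103922 + 0.069938 = 0.591181
Keeping only the pest infestation-present terms gives 0.286704, so
  P(pest infestation | wilting, underwatering) = 0.286704 / 0.591181 ≈ 0.4850

P(pest infestation | wilting, underwatering) ≈ 0.4850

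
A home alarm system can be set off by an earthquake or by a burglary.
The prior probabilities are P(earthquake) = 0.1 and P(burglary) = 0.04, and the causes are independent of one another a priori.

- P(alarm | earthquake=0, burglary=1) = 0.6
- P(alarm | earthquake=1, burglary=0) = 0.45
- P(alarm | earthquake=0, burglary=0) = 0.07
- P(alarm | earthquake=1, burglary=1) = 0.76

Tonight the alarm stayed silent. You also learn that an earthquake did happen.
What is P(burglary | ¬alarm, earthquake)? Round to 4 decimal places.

P(burglary | ¬alarm, earthquake) ≈ 0.0179

By total probability over both values of burglary:
  P(¬alarm | earthquake) = 0.55×0.96 + 0.24×0.04
        = 0.528000 + 0.009600 = 0.537600
The terms with burglary present sum to 0.009600, so
  P(burglary | ¬alarm, earthquake) = 0.009600 / 0.537600 ≈ 0.0179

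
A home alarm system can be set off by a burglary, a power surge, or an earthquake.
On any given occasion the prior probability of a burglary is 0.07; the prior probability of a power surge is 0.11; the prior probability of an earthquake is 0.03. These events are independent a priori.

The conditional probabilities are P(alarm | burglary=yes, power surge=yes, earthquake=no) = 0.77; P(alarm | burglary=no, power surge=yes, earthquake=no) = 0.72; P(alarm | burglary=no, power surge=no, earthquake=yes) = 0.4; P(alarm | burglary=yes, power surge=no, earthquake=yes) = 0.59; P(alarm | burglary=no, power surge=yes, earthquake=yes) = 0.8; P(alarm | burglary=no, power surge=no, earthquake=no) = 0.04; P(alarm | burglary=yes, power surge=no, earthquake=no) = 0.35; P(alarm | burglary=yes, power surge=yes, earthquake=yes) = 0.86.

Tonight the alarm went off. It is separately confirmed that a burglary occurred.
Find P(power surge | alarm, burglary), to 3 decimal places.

P(alarm | burglary) = 0.35*0.89*0.97 + 0.59*0.89*0.03 + 0.77*0.11*0.97 + 0.86*0.11*0.03 = 0.302155 + 0.015753 + 0.082159 + 0.002838 = 0.402905
Of this, 0.084997 comes from 0.082159 + 0.002838 (the power surge=true cases).
P(power surge | alarm, burglary) = 0.084997 / 0.402905 ≈ 0.211

P(power surge | alarm, burglary) ≈ 0.211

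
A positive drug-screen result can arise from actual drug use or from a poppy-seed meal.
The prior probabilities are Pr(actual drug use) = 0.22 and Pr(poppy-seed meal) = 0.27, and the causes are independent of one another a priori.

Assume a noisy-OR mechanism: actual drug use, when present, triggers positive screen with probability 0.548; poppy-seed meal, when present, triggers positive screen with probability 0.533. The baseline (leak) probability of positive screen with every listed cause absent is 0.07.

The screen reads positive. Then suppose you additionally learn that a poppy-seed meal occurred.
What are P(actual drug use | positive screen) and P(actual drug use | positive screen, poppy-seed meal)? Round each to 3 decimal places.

Under noisy-OR, P(positive screen | causes) = 1 − (1−0.07)·∏(1−qᵢ) over the active causes.
Numerator (weight on configurations with actual drug use): 0.093090 + 0.047739 = 0.140829
Denominator P(positive screen): 0.07*0.78*0.73 + 0.56569*0.78*0.27 + 0.57964*0.22*0.73 + 0.803692*0.22*0.27 = 0.299821
Posterior = 0.140829 / 0.299821 ≈ 0.470

Now condition on the additional information:
Numerator (weight on configurations with actual drug use): 0.803692×0.22 = 0.176812
Denominator P(positive screen | poppy-seed meal): 0.56569×0.78 + 0.803692×0.22 = 0.618050
Posterior = 0.176812 / 0.618050 ≈ 0.286
The drop from 0.470 to 0.286 is the explaining-away (discounting) effect.

P(actual drug use | positive screen) ≈ 0.470; P(actual drug use | positive screen, poppy-seed meal) ≈ 0.286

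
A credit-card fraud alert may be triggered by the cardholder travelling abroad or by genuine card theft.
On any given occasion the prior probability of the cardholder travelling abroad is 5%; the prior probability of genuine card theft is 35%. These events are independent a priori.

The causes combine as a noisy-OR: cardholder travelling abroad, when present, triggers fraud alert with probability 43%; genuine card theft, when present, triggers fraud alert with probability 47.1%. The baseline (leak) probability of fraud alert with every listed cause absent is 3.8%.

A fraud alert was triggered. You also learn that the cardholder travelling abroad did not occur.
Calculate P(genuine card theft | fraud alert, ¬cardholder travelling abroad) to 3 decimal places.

Under noisy-OR, P(fraud alert | causes) = 1 − (1−0.038)·∏(1−qᵢ) over the active causes.
Weight on genuine card theft=true, given the evidence: 0.491102*0.35 = 0.171886
The normalizing constant is 0.038*0.65 + 0.491102*0.35 = 0.196586
Posterior = 0.171886 / 0.196586 ≈ 0.874

P(genuine card theft | fraud alert, ¬cardholder travelling abroad) ≈ 0.874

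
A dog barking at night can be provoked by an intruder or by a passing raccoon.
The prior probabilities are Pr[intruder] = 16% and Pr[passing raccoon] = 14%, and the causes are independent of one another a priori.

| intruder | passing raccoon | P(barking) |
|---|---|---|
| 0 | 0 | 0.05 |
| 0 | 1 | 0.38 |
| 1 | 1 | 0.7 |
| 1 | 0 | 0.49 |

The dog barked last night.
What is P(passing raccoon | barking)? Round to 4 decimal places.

P(passing raccoon | barking) ≈ 0.3683

Enumerate the 4 (intruder, passing raccoon) configurations and weight by the priors:
  P(barking) = 0.05·0.84·0.86 + 0.38·0.84·0.14 + 0.49·0.16·0.86 + 0.7·0.16·0.14
        = 0.036120 + 0.044688 + 0.067424 + 0.015680 = 0.163912
The terms with passing raccoon present sum to 0.060368, so
  P(passing raccoon | barking) = 0.060368 / 0.163912 ≈ 0.3683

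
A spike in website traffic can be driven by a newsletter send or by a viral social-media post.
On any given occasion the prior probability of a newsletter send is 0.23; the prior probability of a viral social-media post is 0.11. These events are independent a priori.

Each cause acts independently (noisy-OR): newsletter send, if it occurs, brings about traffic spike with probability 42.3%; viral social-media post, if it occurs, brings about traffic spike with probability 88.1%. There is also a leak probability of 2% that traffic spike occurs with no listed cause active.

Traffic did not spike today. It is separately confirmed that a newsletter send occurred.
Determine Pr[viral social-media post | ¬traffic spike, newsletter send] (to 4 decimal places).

Pr[viral social-media post | ¬traffic spike, newsletter send] ≈ 0.0145

Under noisy-OR, P(traffic spike | causes) = 1 − (1−0.02)·∏(1−qᵢ) over the active causes.
P(¬traffic spike | newsletter send) = 0.56546×0.89 + 0.06729×0.11 = 0.503259 + 0.007402 = 0.510661
Restricting to configurations with viral social-media post present: 0.06729×0.11 = 0.007402.
So P(viral social-media post | ¬traffic spike, newsletter send) = 0.007402/0.510661 ≈ 0.0145.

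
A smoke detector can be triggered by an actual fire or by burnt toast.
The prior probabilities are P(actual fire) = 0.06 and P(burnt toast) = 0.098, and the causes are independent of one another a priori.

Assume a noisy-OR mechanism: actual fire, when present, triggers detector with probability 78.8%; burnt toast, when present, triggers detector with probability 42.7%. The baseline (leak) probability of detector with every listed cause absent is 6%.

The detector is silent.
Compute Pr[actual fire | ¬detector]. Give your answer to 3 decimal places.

Under noisy-OR, P(detector | causes) = 1 − (1−0.06)·∏(1−qᵢ) over the active causes.
Numerator (weight on configurations with actual fire): 0.010785 + 0.000671 = 0.011456
Normalizer over all consistent configurations: 0.94·0.94·0.902 + 0.53862·0.94·0.098 + 0.19928·0.06·0.902 + 0.114187·0.06·0.098 = 0.858081
P(actual fire | ¬detector) = 0.011456/0.858081 ≈ 0.013

Pr[actual fire | ¬detector] ≈ 0.013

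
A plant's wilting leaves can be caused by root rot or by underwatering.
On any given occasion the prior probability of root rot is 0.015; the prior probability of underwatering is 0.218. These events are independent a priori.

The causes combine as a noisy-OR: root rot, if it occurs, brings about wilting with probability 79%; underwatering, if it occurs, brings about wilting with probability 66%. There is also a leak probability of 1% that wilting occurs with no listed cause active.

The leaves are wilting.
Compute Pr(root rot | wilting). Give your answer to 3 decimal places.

Pr(root rot | wilting) ≈ 0.076

Under noisy-OR, P(wilting | causes) = 1 − (1−0.01)·∏(1−qᵢ) over the active causes.
Sum P(wilting|·) weighted by the priors over the 4 (root rot, underwatering) configurations:
  P(wilting) = 0.01×0.985×0.782 + 0.6634×0.985×0.218 + 0.7921×0.015×0.782 + 0.929314×0.015×0.218
        = 0.007703 + 0.142452 + 0.009291 + 0.003039 = 0.162485
Keeping only the root rot-present terms gives 0.012330, so
  P(root rot | wilting) = 0.012330 / 0.162485 ≈ 0.076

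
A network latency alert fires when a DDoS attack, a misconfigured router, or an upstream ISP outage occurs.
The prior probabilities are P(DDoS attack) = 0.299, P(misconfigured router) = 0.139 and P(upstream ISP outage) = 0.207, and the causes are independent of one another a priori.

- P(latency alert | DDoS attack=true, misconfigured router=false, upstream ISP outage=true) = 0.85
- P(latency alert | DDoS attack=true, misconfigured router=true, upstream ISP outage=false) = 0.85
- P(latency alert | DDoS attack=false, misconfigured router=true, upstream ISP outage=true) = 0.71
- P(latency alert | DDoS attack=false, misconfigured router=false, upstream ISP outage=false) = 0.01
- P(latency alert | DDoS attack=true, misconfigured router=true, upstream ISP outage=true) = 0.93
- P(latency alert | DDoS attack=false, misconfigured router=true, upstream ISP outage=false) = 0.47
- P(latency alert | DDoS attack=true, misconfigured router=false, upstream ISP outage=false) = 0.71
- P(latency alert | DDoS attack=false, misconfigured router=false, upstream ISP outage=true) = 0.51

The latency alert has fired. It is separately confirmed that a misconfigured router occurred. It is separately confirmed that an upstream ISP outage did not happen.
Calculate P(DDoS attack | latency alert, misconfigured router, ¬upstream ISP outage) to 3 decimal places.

By total probability over both values of DDoS attack:
  P(latency alert | misconfigured router, ¬upstream ISP outage) = 0.47*0.701 + 0.85*0.299
        = 0.329470 + 0.254150 = 0.583620
Keeping only the DDoS attack-present terms gives 0.254150, so
  P(DDoS attack | latency alert, misconfigured router, ¬upstream ISP outage) = 0.254150 / 0.583620 ≈ 0.435

P(DDoS attack | latency alert, misconfigured router, ¬upstream ISP outage) ≈ 0.435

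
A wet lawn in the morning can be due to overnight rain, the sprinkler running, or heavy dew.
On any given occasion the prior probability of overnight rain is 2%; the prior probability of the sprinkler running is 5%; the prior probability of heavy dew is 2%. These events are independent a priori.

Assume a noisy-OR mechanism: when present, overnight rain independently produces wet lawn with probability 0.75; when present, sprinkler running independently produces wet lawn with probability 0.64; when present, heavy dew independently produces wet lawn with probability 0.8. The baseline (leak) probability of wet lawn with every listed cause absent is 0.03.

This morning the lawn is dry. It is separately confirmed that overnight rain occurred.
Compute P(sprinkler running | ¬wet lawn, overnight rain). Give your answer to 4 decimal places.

Under noisy-OR, P(wet lawn | causes) = 1 − (1−0.03)·∏(1−qᵢ) over the active causes.
For the numerator, keep only sprinkler running=true terms: 0.004278 + 0.000017 = 0.004295
Denominator P(¬wet lawn | overnight rain): 0.2425*0.95*0.98 + 0.0485*0.95*0.02 + 0.0873*0.05*0.98 + 0.01746*0.05*0.02 = 0.230984
P(sprinkler running | ¬wet lawn, overnight rain) = 0.004295/0.230984 ≈ 0.0186

P(sprinkler running | ¬wet lawn, overnight rain) ≈ 0.0186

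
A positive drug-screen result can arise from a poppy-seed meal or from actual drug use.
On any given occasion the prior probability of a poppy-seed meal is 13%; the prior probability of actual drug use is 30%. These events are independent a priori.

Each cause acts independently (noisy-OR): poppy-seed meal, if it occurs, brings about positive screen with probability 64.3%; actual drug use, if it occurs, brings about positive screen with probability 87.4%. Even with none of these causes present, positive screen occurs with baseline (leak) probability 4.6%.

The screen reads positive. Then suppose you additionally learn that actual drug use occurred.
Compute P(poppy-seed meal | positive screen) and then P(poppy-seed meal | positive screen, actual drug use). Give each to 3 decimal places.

P(poppy-seed meal | positive screen) ≈ 0.274; P(poppy-seed meal | positive screen, actual drug use) ≈ 0.140

Under noisy-OR, P(positive screen | causes) = 1 − (1−0.046)·∏(1−qᵢ) over the active causes.
Numerator (weight on configurations with poppy-seed meal): 0.060007 + 0.037326 = 0.097333
Normalizer over all consistent configurations: 0.046·0.87·0.7 + 0.879796·0.87·0.3 + 0.659422·0.13·0.7 + 0.957087·0.13·0.3 = 0.354974
Posterior = 0.097333 / 0.354974 ≈ 0.274

With the extra evidence:
Numerator (weight on configurations with poppy-seed meal): 0.957087×0.13 = 0.124421
The normalizing constant is 0.879796×0.87 + 0.957087×0.13 = 0.889844
Posterior = 0.124421 / 0.889844 ≈ 0.140
The drop from 0.274 to 0.140 is the explaining-away (discounting) effect.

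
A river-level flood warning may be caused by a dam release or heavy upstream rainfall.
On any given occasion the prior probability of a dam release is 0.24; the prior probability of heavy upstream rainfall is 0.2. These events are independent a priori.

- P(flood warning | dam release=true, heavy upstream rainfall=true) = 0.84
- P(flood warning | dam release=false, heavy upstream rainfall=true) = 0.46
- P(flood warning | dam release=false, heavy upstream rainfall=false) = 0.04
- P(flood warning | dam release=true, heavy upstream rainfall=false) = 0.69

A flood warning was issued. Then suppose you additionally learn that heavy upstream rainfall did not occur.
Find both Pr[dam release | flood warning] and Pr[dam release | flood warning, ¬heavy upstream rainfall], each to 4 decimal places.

Pr[dam release | flood warning] ≈ 0.6471; Pr[dam release | flood warning, ¬heavy upstream rainfall] ≈ 0.8449

By total probability over the 4 (dam release, heavy upstream rainfall) configurations:
  P(flood warning) = 0.04×0.76×0.8 + 0.46×0.76×0.2 + 0.69×0.24×0.8 + 0.84×0.24×0.2
        = 0.024320 + 0.069920 + 0.132480 + 0.040320 = 0.267040
Configurations with dam release contribute 0.172800, so
  P(dam release | flood warning) = 0.172800 / 0.267040 ≈ 0.6471

With the extra evidence:
Numerator (weight on configurations with dam release): 0.69*0.24 = 0.165600
The normalizing constant is 0.04*0.76 + 0.69*0.24 = 0.196000
P(dam release | flood warning, ¬heavy upstream rainfall) = 0.165600/0.196000 ≈ 0.8449
Ruling out heavy upstream rainfall raises the posterior on dam release — the flip side of explaining away.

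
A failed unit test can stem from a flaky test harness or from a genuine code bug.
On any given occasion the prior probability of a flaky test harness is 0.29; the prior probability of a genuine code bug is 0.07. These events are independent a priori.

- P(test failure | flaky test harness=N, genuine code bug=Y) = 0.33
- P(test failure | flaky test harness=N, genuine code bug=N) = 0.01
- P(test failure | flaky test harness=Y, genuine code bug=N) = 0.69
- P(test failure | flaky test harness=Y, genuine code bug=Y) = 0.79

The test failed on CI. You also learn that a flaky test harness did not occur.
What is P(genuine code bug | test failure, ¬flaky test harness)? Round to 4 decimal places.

P(genuine code bug | test failure, ¬flaky test harness) ≈ 0.7130

Sum P(test failure|·) weighted by the priors over both values of genuine code bug:
  P(test failure | ¬flaky test harness) = 0.01×0.93 + 0.33×0.07
        = 0.009300 + 0.023100 = 0.032400
Configurations with genuine code bug contribute 0.023100, so
  P(genuine code bug | test failure, ¬flaky test harness) = 0.023100 / 0.032400 ≈ 0.7130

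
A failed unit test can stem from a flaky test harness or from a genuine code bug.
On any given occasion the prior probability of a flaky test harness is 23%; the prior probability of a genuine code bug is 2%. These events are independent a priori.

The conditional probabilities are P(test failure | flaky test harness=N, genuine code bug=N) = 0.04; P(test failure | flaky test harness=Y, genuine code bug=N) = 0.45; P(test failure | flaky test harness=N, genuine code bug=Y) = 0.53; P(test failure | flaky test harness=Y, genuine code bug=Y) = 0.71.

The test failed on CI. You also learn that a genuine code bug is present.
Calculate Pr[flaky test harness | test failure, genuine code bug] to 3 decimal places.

Pr[flaky test harness | test failure, genuine code bug] ≈ 0.286

Enumerate both values of flaky test harness and weight by the priors:
  P(test failure | genuine code bug) = 0.53·0.77 + 0.71·0.23
        = 0.408100 + 0.163300 = 0.571400
Configurations with flaky test harness contribute 0.163300, so
  P(flaky test harness | test failure, genuine code bug) = 0.163300 / 0.571400 ≈ 0.286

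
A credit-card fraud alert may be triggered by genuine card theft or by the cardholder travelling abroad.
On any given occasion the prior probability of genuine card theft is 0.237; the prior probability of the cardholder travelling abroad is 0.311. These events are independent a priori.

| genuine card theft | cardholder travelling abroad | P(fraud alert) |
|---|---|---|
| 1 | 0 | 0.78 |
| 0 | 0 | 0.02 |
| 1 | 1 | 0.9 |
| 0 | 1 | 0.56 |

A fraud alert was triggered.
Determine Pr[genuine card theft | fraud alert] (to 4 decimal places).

Pr[genuine card theft | fraud alert] ≈ 0.5746

Sum P(fraud alert|·) weighted by the priors over the 4 (genuine card theft, cardholder travelling abroad) configurations:
  P(fraud alert) = 0.02·0.763·0.689 + 0.56·0.763·0.311 + 0.78·0.237·0.689 + 0.9·0.237·0.311
        = 0.010514 + 0.132884 + 0.127369 + 0.066336 = 0.337103
Keeping only the genuine card theft-present terms gives 0.193705, so
  P(genuine card theft | fraud alert) = 0.193705 / 0.337103 ≈ 0.5746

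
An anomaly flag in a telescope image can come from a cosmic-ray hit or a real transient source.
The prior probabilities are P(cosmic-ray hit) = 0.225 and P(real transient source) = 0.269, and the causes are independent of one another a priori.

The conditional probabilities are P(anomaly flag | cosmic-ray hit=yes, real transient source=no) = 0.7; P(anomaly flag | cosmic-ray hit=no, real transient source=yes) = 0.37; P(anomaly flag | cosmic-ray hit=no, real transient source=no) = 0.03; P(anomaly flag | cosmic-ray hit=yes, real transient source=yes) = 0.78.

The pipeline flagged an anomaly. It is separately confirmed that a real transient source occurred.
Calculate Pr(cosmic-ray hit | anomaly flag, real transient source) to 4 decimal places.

Enumerate both values of cosmic-ray hit and weight by the priors:
  P(anomaly flag | real transient source) = 0.37*0.775 + 0.78*0.225
        = 0.286750 + 0.175500 = 0.462250
Keeping only the cosmic-ray hit-present terms gives 0.175500, so
  P(cosmic-ray hit | anomaly flag, real transient source) = 0.175500 / 0.462250 ≈ 0.3797

Pr(cosmic-ray hit | anomaly flag, real transient source) ≈ 0.3797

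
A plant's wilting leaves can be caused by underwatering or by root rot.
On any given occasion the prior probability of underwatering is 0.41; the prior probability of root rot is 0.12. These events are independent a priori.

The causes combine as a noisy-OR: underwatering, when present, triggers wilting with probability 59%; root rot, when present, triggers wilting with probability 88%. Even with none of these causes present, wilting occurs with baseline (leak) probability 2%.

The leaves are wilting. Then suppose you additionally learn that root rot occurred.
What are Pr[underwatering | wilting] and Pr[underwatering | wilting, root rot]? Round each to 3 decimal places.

Pr[underwatering | wilting] ≈ 0.783; Pr[underwatering | wilting, root rot] ≈ 0.428

Under noisy-OR, P(wilting | causes) = 1 − (1−0.02)·∏(1−qᵢ) over the active causes.
P(wilting) = 0.02×0.59×0.88 + 0.8824×0.59×0.12 + 0.5982×0.41×0.88 + 0.951784×0.41×0.12 = 0.010384 + 0.062474 + 0.215831 + 0.046828 = 0.335517
Of this, 0.262659 comes from 0.215831 + 0.046828 (the underwatering=true cases).
P(underwatering | wilting) = 0.262659 / 0.335517 ≈ 0.783

Now condition on the additional information:
For the numerator, keep only underwatering=true terms: 0.951784*0.41 = 0.390231
Normalizer over all consistent configurations: 0.8824*0.59 + 0.951784*0.41 = 0.910847
P(underwatering | wilting, root rot) = 0.390231/0.910847 ≈ 0.428
This is intercausal reasoning (explaining away): once root rot accounts for the wilting, underwatering becomes less likely.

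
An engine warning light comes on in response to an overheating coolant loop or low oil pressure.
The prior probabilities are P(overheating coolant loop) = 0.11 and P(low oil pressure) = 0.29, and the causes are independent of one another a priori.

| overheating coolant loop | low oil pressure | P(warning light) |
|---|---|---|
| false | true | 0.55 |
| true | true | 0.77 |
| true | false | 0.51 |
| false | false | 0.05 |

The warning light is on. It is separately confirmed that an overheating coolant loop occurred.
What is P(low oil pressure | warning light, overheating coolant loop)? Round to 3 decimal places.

P(warning light | overheating coolant loop) = 0.51×0.71 + 0.77×0.29 = 0.362100 + 0.223300 = 0.585400
The low oil pressure-present share is 0.77×0.29 = 0.223300.
P(low oil pressure | warning light, overheating coolant loop) = 0.223300 / 0.585400 ≈ 0.381

P(low oil pressure | warning light, overheating coolant loop) ≈ 0.381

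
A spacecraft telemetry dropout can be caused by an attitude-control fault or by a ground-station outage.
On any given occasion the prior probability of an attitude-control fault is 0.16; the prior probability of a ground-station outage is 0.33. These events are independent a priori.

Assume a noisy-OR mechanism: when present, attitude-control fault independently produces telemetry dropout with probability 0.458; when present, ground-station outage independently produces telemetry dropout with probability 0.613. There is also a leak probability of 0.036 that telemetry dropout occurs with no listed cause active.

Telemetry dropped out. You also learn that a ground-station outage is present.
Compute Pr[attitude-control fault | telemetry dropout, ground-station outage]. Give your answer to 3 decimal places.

Under noisy-OR, P(telemetry dropout | causes) = 1 − (1−0.036)·∏(1−qᵢ) over the active causes.
By total probability over both values of attitude-control fault:
  P(telemetry dropout | ground-station outage) = 0.626932*0.84 + 0.797797*0.16
        = 0.526623 + 0.127648 = 0.654271
Configurations with attitude-control fault contribute 0.127648, so
  P(attitude-control fault | telemetry dropout, ground-station outage) = 0.127648 / 0.654271 ≈ 0.195

Pr[attitude-control fault | telemetry dropout, ground-station outage] ≈ 0.195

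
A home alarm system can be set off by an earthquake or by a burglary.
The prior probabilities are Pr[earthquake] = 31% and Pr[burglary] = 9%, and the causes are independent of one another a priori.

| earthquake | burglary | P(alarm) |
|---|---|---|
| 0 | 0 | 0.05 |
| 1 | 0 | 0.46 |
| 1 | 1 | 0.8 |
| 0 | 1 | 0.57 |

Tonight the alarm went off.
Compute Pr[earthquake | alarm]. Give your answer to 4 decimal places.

For the numerator, keep only earthquake=true terms: 0.129766 + 0.022320 = 0.152086
Denominator P(alarm): 0.05*0.69*0.91 + 0.57*0.69*0.09 + 0.46*0.31*0.91 + 0.8*0.31*0.09 = 0.218878
Posterior = 0.152086 / 0.218878 ≈ 0.6948

Pr[earthquake | alarm] ≈ 0.6948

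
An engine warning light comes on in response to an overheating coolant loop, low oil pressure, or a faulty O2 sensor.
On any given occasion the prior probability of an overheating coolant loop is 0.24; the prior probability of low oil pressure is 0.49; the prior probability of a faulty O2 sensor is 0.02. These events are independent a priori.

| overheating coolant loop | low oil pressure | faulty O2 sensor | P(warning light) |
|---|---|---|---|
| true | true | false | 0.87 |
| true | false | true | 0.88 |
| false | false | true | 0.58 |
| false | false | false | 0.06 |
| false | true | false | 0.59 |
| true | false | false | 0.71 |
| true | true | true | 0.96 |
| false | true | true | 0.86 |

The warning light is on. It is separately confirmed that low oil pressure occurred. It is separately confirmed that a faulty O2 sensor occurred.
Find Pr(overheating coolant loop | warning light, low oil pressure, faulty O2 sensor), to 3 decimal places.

Pr(overheating coolant loop | warning light, low oil pressure, faulty O2 sensor) ≈ 0.261

P(warning light | low oil pressure, faulty O2 sensor) = 0.86·0.76 + 0.96·0.24 = 0.653600 + 0.230400 = 0.884000
The overheating coolant loop-present share is 0.96·0.24 = 0.230400.
Hence the posterior is 0.230400/0.884000 ≈ 0.261.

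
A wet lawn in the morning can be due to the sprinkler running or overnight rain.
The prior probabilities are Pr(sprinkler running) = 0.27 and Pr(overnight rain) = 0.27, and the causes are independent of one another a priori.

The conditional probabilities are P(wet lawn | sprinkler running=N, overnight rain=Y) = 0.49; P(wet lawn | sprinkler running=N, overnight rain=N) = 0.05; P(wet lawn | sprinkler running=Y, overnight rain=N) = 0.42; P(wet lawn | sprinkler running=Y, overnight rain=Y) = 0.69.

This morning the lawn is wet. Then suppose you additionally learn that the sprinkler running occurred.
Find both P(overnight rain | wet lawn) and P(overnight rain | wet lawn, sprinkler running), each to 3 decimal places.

P(overnight rain | wet lawn) ≈ 0.573; P(overnight rain | wet lawn, sprinkler running) ≈ 0.378

P(wet lawn) = 0.05·0.73·0.73 + 0.49·0.73·0.27 + 0.42·0.27·0.73 + 0.69·0.27·0.27 = 0.026645 + 0.096579 + 0.082782 + 0.050301 = 0.256307
The overnight rain-present share is 0.096579 + 0.050301 = 0.146880.
So P(overnight rain | wet lawn) = 0.146880/0.256307 ≈ 0.573.

With the extra evidence:
Numerator (weight on configurations with overnight rain): 0.69*0.27 = 0.186300
The normalizing constant is 0.42*0.73 + 0.69*0.27 = 0.492900
P(overnight rain | wet lawn, sprinkler running) = 0.186300/0.492900 ≈ 0.378
Conditioning on sprinkler running lowers the posterior on overnight rain: the classic explaining-away effect in a common-effect structure.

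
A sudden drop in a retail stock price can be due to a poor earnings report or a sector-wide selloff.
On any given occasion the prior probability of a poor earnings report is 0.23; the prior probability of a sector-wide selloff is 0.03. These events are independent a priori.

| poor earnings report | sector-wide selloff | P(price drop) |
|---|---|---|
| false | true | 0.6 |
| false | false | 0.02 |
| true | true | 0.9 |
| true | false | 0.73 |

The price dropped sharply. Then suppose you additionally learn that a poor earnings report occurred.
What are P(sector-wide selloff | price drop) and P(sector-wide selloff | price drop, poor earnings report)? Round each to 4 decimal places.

P(price drop) = 0.02·0.77·0.97 + 0.6·0.77·0.03 + 0.73·0.23·0.97 + 0.9·0.23·0.03 = 0.014938 + 0.013860 + 0.162863 + 0.006210 = 0.197871
The sector-wide selloff-present share is 0.013860 + 0.006210 = 0.020070.
So P(sector-wide selloff | price drop) = 0.020070/0.197871 ≈ 0.1014.

With the extra evidence:
P(price drop | poor earnings report) = 0.73×0.97 + 0.9×0.03 = 0.708100 + 0.027000 = 0.735100
Restricting to configurations with sector-wide selloff present: 0.9×0.03 = 0.027000.
Hence the posterior is 0.027000/0.735100 ≈ 0.0367.
This is intercausal reasoning (explaining away): once poor earnings report accounts for the price drop, sector-wide selloff becomes less likely.

P(sector-wide selloff | price drop) ≈ 0.1014; P(sector-wide selloff | price drop, poor earnings report) ≈ 0.0367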